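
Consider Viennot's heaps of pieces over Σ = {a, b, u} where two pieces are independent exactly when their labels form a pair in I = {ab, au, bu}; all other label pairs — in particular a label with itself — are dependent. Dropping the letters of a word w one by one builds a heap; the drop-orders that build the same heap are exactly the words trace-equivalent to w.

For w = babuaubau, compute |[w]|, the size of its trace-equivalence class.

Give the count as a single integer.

1680

drop 0:b onto floor
drop 1:a onto floor
drop 2:b onto {0:b}
drop 3:u onto floor
drop 4:a onto {1:a}
drop 5:u onto {3:u}
drop 6:b onto {2:b}
drop 7:a onto {4:a}
drop 8:u onto {5:u}
ground layer = {0:b, 1:a, 3:u}
drop-orders for the pieces not yet dropped (sum over which currently-grounded one goes next):
  1 to go: {6} 1  {7} 1  {8} 1
  2 to go: {2,6} 1  {4,7} 1  {5,8} 1  {6,7} 2  {6,8} 2  {7,8} 2
  3 to go: {0,2,6} 1  {1,4,7} 1  {2,6,7} 3  {2,6,8} 3  {3,5,8} 1  {4,6,7} 3  {4,7,8} 3  {5,6,8} 3  {5,7,8} 3  {6,7,8} 6
  4 to go: {0,2,6,7} 4  {0,2,6,8} 4  {1,4,6,7} 4  {1,4,7,8} 4  {2,4,6,7} 6  {2,5,6,8} 6  {2,6,7,8} 12  {3,5,6,8} 4  {3,5,7,8} 4  {4,5,7,8} 6  {4,6,7,8} 12  {5,6,7,8} 12
  5 to go: {0,2,4,6,7} 10  {0,2,5,6,8} 10  {0,2,6,7,8} 20  {1,2,4,6,7} 10  {1,4,5,7,8} 10  {1,4,6,7,8} 20  {2,3,5,6,8} 10  {2,4,6,7,8} 30  {2,5,6,7,8} 30  {3,4,5,7,8} 10  {3,5,6,7,8} 20  {4,5,6,7,8} 30
  6 to go: {0,1,2,4,6,7} 20  {0,2,3,5,6,8} 20  {0,2,4,6,7,8} 60  {0,2,5,6,7,8} 60  {1,2,4,6,7,8} 60  {1,3,4,5,7,8} 20  {1,4,5,6,7,8} 60  {2,3,5,6,7,8} 60  {2,4,5,6,7,8} 90  {3,4,5,6,7,8} 60
  7 to go: {0,1,2,4,6,7,8} 140  {0,2,3,5,6,7,8} 140  {0,2,4,5,6,7,8} 210  {1,2,4,5,6,7,8} 210  {1,3,4,5,6,7,8} 140  {2,3,4,5,6,7,8} 210
  if 0:b drops first: 560 orders
  if 1:a drops first: 560 orders
  if 3:u drops first: 560 orders
heap linearizations: 1680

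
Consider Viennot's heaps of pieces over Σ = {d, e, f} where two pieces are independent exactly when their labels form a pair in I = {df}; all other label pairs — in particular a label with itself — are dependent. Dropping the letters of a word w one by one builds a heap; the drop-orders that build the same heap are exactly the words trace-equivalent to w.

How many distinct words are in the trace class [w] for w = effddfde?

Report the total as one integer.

0(e) covers ∅
1(f) covers 0:e
2(f) covers 1:f
3(d) covers 0:e
4(d) covers 3:d
5(f) covers 2:f
6(d) covers 4:d
7(e) covers 5:f, 6:d
floor of heap: 0:e
completions by unplaced set U, small U first (add the entries for U minus each lowest piece of U):
  |U|=1: {7}:1
  |U|=2: {5,7}:1  {6,7}:1
  |U|=3: {2,5,7}:1  {4,6,7}:1  {5,6,7}:2
  |U|=4: {1,2,5,7}:1  {2,5,6,7}:3  {3,4,6,7}:1  {4,5,6,7}:3
  |U|=5: {1,2,5,6,7}:4  {2,4,5,6,7}:6  {3,4,5,6,7}:4
  |U|=6: {1,2,4,5,6,7}:10  {2,3,4,5,6,7}:10
  start at 0(e): 20

20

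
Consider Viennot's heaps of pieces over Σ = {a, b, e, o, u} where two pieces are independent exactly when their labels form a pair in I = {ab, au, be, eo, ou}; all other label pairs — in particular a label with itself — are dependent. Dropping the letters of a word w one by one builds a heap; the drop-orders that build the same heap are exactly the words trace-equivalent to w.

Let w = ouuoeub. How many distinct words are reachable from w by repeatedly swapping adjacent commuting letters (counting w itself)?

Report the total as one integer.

0(o) covers ∅
1(u) covers ∅
2(u) covers 1:u
3(o) covers 0:o
4(e) covers 2:u
5(u) covers 4:e
6(b) covers 3:o, 5:u
floor of heap: 0:o, 1:u
completions by unplaced set U, small U first (add the entries for U minus each lowest piece of U):
  |U|=1: {6}:1
  |U|=2: {3,6}:1  {5,6}:1
  |U|=3: {0,3,6}:1  {3,5,6}:2  {4,5,6}:1
  |U|=4: {0,3,5,6}:3  {2,4,5,6}:1  {3,4,5,6}:3
  |U|=5: {0,3,4,5,6}:6  {1,2,4,5,6}:1  {2,3,4,5,6}:4
  start at 0(o): 5
  start at 1(u): 10
sum over floor = 15

15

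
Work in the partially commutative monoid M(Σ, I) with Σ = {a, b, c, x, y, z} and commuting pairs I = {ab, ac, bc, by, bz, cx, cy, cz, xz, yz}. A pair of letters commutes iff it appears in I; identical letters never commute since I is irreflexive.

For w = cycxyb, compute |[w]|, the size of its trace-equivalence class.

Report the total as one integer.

30

0(c) covers ∅
1(y) covers ∅
2(c) covers 0:c
3(x) covers 1:y
4(y) covers 3:x
5(b) covers 3:x
floor of heap: 0:c, 1:y
completions by unplaced set U, small U first (add the entries for U minus each lowest piece of U):
  |U|=1: {2}:1  {4}:1  {5}:1
  |U|=2: {0,2}:1  {2,4}:2  {2,5}:2  {4,5}:2
  |U|=3: {0,2,4}:3  {0,2,5}:3  {2,4,5}:6  {3,4,5}:2
  |U|=4: {0,2,4,5}:12  {1,3,4,5}:2  {2,3,4,5}:8
  start at 0(c): 10
  start at 1(y): 20
sum over floor = 30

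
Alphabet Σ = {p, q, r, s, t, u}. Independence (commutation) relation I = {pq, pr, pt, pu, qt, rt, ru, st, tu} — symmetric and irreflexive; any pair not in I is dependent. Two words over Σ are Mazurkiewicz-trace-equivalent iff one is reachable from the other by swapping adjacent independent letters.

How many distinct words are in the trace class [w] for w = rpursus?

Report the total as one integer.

piece 0:r — minimal
piece 1:p — minimal
piece 2:u — minimal
piece 3:r rests on {0:r}
piece 4:s rests on {1:p, 2:u, 3:r}
piece 5:u rests on {4:s}
piece 6:s rests on {5:u}
minimal pieces: {0:r, 1:p, 2:u}
ways to finish when only these pieces remain (= sum over removing one remaining piece with nothing left below it):
  1 left: {6}→1
  2 left: {5,6}→1
  3 left: {4,5,6}→1
  4 left: {1,4,5,6}→1  {2,4,5,6}→1  {3,4,5,6}→1
  5 left: {0,3,4,5,6}→1  {1,2,4,5,6}→2  {1,3,4,5,6}→2  {2,3,4,5,6}→2
  placing 0:r first → 6 extensions
  placing 1:p first → 3 extensions
  placing 2:u first → 3 extensions
total linear extensions = 12

12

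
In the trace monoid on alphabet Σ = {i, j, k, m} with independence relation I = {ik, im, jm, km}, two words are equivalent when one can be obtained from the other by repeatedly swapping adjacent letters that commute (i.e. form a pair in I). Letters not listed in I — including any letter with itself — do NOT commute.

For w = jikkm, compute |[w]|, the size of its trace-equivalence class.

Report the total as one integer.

15

0(j) covers ∅
1(i) covers 0:j
2(k) covers 0:j
3(k) covers 2:k
4(m) covers ∅
floor of heap: 0:j, 4:m
completions by unplaced set U, small U first (add the entries for U minus each lowest piece of U):
  |U|=1: {1}:1  {3}:1  {4}:1
  |U|=2: {1,3}:2  {1,4}:2  {2,3}:1  {3,4}:2
  |U|=3: {1,2,3}:3  {1,3,4}:6  {2,3,4}:3
  start at 0(j): 12
  start at 4(m): 3
sum over floor = 15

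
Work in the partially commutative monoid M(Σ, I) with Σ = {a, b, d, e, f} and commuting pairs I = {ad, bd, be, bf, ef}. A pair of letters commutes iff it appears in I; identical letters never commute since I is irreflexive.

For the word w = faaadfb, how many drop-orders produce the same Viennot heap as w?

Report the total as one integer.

drop 0:f onto floor
drop 1:a onto {0:f}
drop 2:a onto {1:a}
drop 3:a onto {2:a}
drop 4:d onto {0:f}
drop 5:f onto {3:a, 4:d}
drop 6:b onto {3:a}
ground layer = {0:f}
drop-orders for the pieces not yet dropped (sum over which currently-grounded one goes next):
  1 to go: {5} 1  {6} 1
  2 to go: {4,5} 1  {5,6} 2
  3 to go: {3,5,6} 2  {4,5,6} 3
  4 to go: {2,3,5,6} 2  {3,4,5,6} 5
  5 to go: {1,2,3,5,6} 2  {2,3,4,5,6} 7
  if 0:f drops first: 9 orders

9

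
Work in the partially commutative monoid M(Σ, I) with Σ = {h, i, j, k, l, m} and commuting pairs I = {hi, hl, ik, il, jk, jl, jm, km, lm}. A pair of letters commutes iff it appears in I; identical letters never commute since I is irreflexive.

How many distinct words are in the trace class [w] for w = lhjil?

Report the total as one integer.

0(l) covers ∅
1(h) covers ∅
2(j) covers 1:h
3(i) covers 2:j
4(l) covers 0:l
floor of heap: 0:l, 1:h
completions by unplaced set U, small U first (add the entries for U minus each lowest piece of U):
  |U|=1: {3}:1  {4}:1
  |U|=2: {0,4}:1  {2,3}:1  {3,4}:2
  |U|=3: {0,3,4}:3  {1,2,3}:1  {2,3,4}:3
  start at 0(l): 4
  start at 1(h): 6
sum over floor = 10

10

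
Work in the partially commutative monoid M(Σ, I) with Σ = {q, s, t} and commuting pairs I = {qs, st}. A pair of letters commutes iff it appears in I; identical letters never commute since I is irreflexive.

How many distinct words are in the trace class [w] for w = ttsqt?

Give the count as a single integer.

0(t) covers ∅
1(t) covers 0:t
2(s) covers ∅
3(q) covers 1:t
4(t) covers 3:q
floor of heap: 0:t, 2:s
completions by unplaced set U, small U first (add the entries for U minus each lowest piece of U):
  |U|=1: {2}:1  {4}:1
  |U|=2: {2,4}:2  {3,4}:1
  |U|=3: {1,3,4}:1  {2,3,4}:3
  start at 0(t): 4
  start at 2(s): 1
sum over floor = 5

5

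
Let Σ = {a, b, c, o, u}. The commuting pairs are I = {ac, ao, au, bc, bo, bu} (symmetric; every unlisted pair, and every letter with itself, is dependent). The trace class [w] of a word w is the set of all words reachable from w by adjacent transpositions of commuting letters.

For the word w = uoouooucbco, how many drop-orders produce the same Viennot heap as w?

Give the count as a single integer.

11

piece 0:u — minimal
piece 1:o rests on {0:u}
piece 2:o rests on {1:o}
piece 3:u rests on {2:o}
piece 4:o rests on {3:u}
piece 5:o rests on {4:o}
piece 6:u rests on {5:o}
piece 7:c rests on {6:u}
piece 8:b — minimal
piece 9:c rests on {7:c}
piece 10:o rests on {9:c}
minimal pieces: {0:u, 8:b}
ways to finish when only these pieces remain (= sum over removing one remaining piece with nothing left below it):
  1 left: {8}→1  {10}→1
  2 left: {8,10}→2  {9,10}→1
  3 left: {7,9,10}→1  {8,9,10}→3
  4 left: {6,7,9,10}→1  {7,8,9,10}→4
  5 left: {5,6,7,9,10}→1  {6,7,8,9,10}→5
  6 left: {4,5,6,7,9,10}→1  {5,6,7,8,9,10}→6
  7 left: {3,4,5,6,7,9,10}→1  {4,5,6,7,8,9,10}→7
  8 left: {2,3,4,5,6,7,9,10}→1  {3,4,5,6,7,8,9,10}→8
  9 left: {1,2,3,4,5,6,7,9,10}→1  {2,3,4,5,6,7,8,9,10}→9
  placing 0:u first → 10 extensions
  placing 8:b first → 1 extensions
total linear extensions = 11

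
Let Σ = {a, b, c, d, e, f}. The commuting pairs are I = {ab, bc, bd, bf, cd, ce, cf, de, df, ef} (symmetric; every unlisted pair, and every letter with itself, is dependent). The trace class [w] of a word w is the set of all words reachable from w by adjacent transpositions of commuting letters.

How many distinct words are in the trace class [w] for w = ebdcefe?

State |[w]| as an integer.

piece 0:e — minimal
piece 1:b rests on {0:e}
piece 2:d — minimal
piece 3:c — minimal
piece 4:e rests on {1:b}
piece 5:f — minimal
piece 6:e rests on {4:e}
minimal pieces: {0:e, 2:d, 3:c, 5:f}
ways to finish when only these pieces remain (= sum over removing one remaining piece with nothing left below it):
  1 left: {2}→1  {3}→1  {5}→1  {6}→1
  2 left: {2,3}→2  {2,5}→2  {2,6}→2  {3,5}→2  {3,6}→2  {4,6}→1  {5,6}→2
  3 left: {1,4,6}→1  {2,3,5}→6  {2,3,6}→6  {2,4,6}→3  {2,5,6}→6  {3,4,6}→3  {3,5,6}→6  {4,5,6}→3
  4 left: {0,1,4,6}→1  {1,2,4,6}→4  {1,3,4,6}→4  {1,4,5,6}→4  {2,3,4,6}→12  {2,3,5,6}→24  {2,4,5,6}→12  {3,4,5,6}→12
  5 left: {0,1,2,4,6}→5  {0,1,3,4,6}→5  {0,1,4,5,6}→5  {1,2,3,4,6}→20  {1,2,4,5,6}→20  {1,3,4,5,6}→20  {2,3,4,5,6}→60
  placing 0:e first → 120 extensions
  placing 2:d first → 30 extensions
  placing 3:c first → 30 extensions
  placing 5:f first → 30 extensions
total linear extensions = 210

210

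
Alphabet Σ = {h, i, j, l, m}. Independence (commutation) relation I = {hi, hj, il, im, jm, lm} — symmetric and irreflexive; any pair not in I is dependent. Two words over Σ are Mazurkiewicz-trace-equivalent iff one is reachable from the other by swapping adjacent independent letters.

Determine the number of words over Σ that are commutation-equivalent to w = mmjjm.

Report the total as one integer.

piece 0:m — minimal
piece 1:m rests on {0:m}
piece 2:j — minimal
piece 3:j rests on {2:j}
piece 4:m rests on {1:m}
minimal pieces: {0:m, 2:j}
ways to finish when only these pieces remain (= sum over removing one remaining piece with nothing left below it):
  1 left: {3}→1  {4}→1
  2 left: {1,4}→1  {2,3}→1  {3,4}→2
  3 left: {0,1,4}→1  {1,3,4}→3  {2,3,4}→3
  placing 0:m first → 6 extensions
  placing 2:j first → 4 extensions
total linear extensions = 10

10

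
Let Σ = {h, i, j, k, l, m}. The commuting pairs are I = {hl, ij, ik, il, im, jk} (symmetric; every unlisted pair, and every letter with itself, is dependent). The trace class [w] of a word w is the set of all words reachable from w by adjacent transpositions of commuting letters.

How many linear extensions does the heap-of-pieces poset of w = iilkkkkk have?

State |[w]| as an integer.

0(i) covers ∅
1(i) covers 0:i
2(l) covers ∅
3(k) covers 2:l
4(k) covers 3:k
5(k) covers 4:k
6(k) covers 5:k
7(k) covers 6:k
floor of heap: 0:i, 2:l
completions by unplaced set U, small U first (add the entries for U minus each lowest piece of U):
  |U|=1: {1}:1  {7}:1
  |U|=2: {0,1}:1  {1,7}:2  {6,7}:1
  |U|=3: {0,1,7}:3  {1,6,7}:3  {5,6,7}:1
  |U|=4: {0,1,6,7}:6  {1,5,6,7}:4  {4,5,6,7}:1
  |U|=5: {0,1,5,6,7}:10  {1,4,5,6,7}:5  {3,4,5,6,7}:1
  |U|=6: {0,1,4,5,6,7}:15  {1,3,4,5,6,7}:6  {2,3,4,5,6,7}:1
  start at 0(i): 7
  start at 2(l): 21
sum over floor = 28

28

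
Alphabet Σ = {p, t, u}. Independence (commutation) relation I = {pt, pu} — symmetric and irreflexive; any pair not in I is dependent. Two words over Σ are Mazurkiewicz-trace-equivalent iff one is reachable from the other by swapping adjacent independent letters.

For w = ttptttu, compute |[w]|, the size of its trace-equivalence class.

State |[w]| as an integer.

drop 0:t onto floor
drop 1:t onto {0:t}
drop 2:p onto floor
drop 3:t onto {1:t}
drop 4:t onto {3:t}
drop 5:t onto {4:t}
drop 6:u onto {5:t}
ground layer = {0:t, 2:p}
drop-orders for the pieces not yet dropped (sum over which currently-grounded one goes next):
  1 to go: {2} 1  {6} 1
  2 to go: {2,6} 2  {5,6} 1
  3 to go: {2,5,6} 3  {4,5,6} 1
  4 to go: {2,4,5,6} 4  {3,4,5,6} 1
  5 to go: {1,3,4,5,6} 1  {2,3,4,5,6} 5
  if 0:t drops first: 6 orders
  if 2:p drops first: 1 orders
heap linearizations: 7

7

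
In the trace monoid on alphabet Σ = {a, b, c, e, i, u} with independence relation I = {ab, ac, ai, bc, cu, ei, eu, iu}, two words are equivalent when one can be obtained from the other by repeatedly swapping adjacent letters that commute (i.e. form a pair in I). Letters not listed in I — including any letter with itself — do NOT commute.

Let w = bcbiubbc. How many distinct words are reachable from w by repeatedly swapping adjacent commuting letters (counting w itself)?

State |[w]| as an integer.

0(b) covers ∅
1(c) covers ∅
2(b) covers 0:b
3(i) covers 1:c, 2:b
4(u) covers 2:b
5(b) covers 3:i, 4:u
6(b) covers 5:b
7(c) covers 3:i
floor of heap: 0:b, 1:c
completions by unplaced set U, small U first (add the entries for U minus each lowest piece of U):
  |U|=1: {6}:1  {7}:1
  |U|=2: {5,6}:1  {6,7}:2
  |U|=3: {4,5,6}:1  {5,6,7}:3
  |U|=4: {3,5,6,7}:3  {4,5,6,7}:4
  |U|=5: {1,3,5,6,7}:3  {3,4,5,6,7}:7
  |U|=6: {1,3,4,5,6,7}:10  {2,3,4,5,6,7}:7
  start at 0(b): 17
  start at 1(c): 7
sum over floor = 24

24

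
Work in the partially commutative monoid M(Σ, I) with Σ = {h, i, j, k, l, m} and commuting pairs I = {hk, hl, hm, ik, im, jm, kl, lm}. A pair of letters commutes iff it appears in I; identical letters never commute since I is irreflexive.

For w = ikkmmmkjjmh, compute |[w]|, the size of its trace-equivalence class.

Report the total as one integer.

drop 0:i onto floor
drop 1:k onto floor
drop 2:k onto {1:k}
drop 3:m onto {2:k}
drop 4:m onto {3:m}
drop 5:m onto {4:m}
drop 6:k onto {5:m}
drop 7:j onto {0:i, 6:k}
drop 8:j onto {7:j}
drop 9:m onto {6:k}
drop 10:h onto {8:j}
ground layer = {0:i, 1:k}
drop-orders for the pieces not yet dropped (sum over which currently-grounded one goes next):
  1 to go: {9} 1  {10} 1
  2 to go: {8,10} 1  {9,10} 2
  3 to go: {7,8,10} 1  {8,9,10} 3
  4 to go: {0,7,8,10} 1  {7,8,9,10} 4
  5 to go: {0,7,8,9,10} 5  {6,7,8,9,10} 4
  6 to go: {0,6,7,8,9,10} 9  {5,6,7,8,9,10} 4
  7 to go: {0,5,6,7,8,9,10} 13  {4,5,6,7,8,9,10} 4
  8 to go: {0,4,5,6,7,8,9,10} 17  {3,4,5,6,7,8,9,10} 4
  9 to go: {0,3,4,5,6,7,8,9,10} 21  {2,3,4,5,6,7,8,9,10} 4
  if 0:i drops first: 4 orders
  if 1:k drops first: 25 orders
heap linearizations: 29

29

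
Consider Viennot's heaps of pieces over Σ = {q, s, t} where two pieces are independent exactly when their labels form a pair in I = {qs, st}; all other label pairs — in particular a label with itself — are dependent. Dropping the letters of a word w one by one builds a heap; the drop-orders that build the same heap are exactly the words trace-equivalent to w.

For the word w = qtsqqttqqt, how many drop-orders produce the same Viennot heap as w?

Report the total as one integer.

10

drop 0:q onto floor
drop 1:t onto {0:q}
drop 2:s onto floor
drop 3:q onto {1:t}
drop 4:q onto {3:q}
drop 5:t onto {4:q}
drop 6:t onto {5:t}
drop 7:q onto {6:t}
drop 8:q onto {7:q}
drop 9:t onto {8:q}
ground layer = {0:q, 2:s}
drop-orders for the pieces not yet dropped (sum over which currently-grounded one goes next):
  1 to go: {2} 1  {9} 1
  2 to go: {2,9} 2  {8,9} 1
  3 to go: {2,8,9} 3  {7,8,9} 1
  4 to go: {2,7,8,9} 4  {6,7,8,9} 1
  5 to go: {2,6,7,8,9} 5  {5,6,7,8,9} 1
  6 to go: {2,5,6,7,8,9} 6  {4,5,6,7,8,9} 1
  7 to go: {2,4,5,6,7,8,9} 7  {3,4,5,6,7,8,9} 1
  8 to go: {1,3,4,5,6,7,8,9} 1  {2,3,4,5,6,7,8,9} 8
  if 0:q drops first: 9 orders
  if 2:s drops first: 1 orders
heap linearizations: 10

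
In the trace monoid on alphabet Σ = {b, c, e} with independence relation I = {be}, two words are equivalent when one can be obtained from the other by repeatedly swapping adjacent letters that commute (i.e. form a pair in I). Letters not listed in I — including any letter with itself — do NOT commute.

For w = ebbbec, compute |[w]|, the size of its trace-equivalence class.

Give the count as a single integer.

piece 0:e — minimal
piece 1:b — minimal
piece 2:b rests on {1:b}
piece 3:b rests on {2:b}
piece 4:e rests on {0:e}
piece 5:c rests on {3:b, 4:e}
minimal pieces: {0:e, 1:b}
ways to finish when only these pieces remain (= sum over removing one remaining piece with nothing left below it):
  1 left: {5}→1
  2 left: {3,5}→1  {4,5}→1
  3 left: {0,4,5}→1  {2,3,5}→1  {3,4,5}→2
  4 left: {0,3,4,5}→3  {1,2,3,5}→1  {2,3,4,5}→3
  placing 0:e first → 4 extensions
  placing 1:b first → 6 extensions
total linear extensions = 10

10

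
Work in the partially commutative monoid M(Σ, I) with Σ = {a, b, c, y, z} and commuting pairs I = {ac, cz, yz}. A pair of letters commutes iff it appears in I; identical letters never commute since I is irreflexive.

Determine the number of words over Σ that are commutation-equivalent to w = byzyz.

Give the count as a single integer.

6

0(b) covers ∅
1(y) covers 0:b
2(z) covers 0:b
3(y) covers 1:y
4(z) covers 2:z
floor of heap: 0:b
completions by unplaced set U, small U first (add the entries for U minus each lowest piece of U):
  |U|=1: {3}:1  {4}:1
  |U|=2: {1,3}:1  {2,4}:1  {3,4}:2
  |U|=3: {1,3,4}:3  {2,3,4}:3
  start at 0(b): 6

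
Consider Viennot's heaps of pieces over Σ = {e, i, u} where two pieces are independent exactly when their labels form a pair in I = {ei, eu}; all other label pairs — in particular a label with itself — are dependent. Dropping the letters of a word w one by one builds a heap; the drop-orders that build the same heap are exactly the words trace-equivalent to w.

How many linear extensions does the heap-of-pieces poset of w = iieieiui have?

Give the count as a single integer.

28

0(i) covers ∅
1(i) covers 0:i
2(e) covers ∅
3(i) covers 1:i
4(e) covers 2:e
5(i) covers 3:i
6(u) covers 5:i
7(i) covers 6:u
floor of heap: 0:i, 2:e
completions by unplaced set U, small U first (add the entries for U minus each lowest piece of U):
  |U|=1: {4}:1  {7}:1
  |U|=2: {2,4}:1  {4,7}:2  {6,7}:1
  |U|=3: {2,4,7}:3  {4,6,7}:3  {5,6,7}:1
  |U|=4: {2,4,6,7}:6  {3,5,6,7}:1  {4,5,6,7}:4
  |U|=5: {1,3,5,6,7}:1  {2,4,5,6,7}:10  {3,4,5,6,7}:5
  |U|=6: {0,1,3,5,6,7}:1  {1,3,4,5,6,7}:6  {2,3,4,5,6,7}:15
  start at 0(i): 21
  start at 2(e): 7
sum over floor = 28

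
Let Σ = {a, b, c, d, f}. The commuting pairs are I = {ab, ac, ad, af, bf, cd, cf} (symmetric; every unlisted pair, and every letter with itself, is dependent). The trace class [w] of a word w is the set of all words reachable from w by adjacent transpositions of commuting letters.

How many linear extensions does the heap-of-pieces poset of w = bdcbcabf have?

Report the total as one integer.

#0=b has no predecessor
#1=d depends on [0:b]
#2=c depends on [0:b]
#3=b depends on [1:d, 2:c]
#4=c depends on [3:b]
#5=a has no predecessor
#6=b depends on [4:c]
#7=f depends on [1:d]
sources: [0:b, 5:a]
N(rest) = Σ N(rest − s) over sources s of rest; N(one piece) = 1:
  size 1 → [5]=1  [6]=1  [7]=1
  size 2 → [4,6]=1  [5,6]=2  [5,7]=2  [6,7]=2
  size 3 → [3,4,6]=1  [4,5,6]=3  [4,6,7]=3  [5,6,7]=6
  size 4 → [2,3,4,6]=1  [3,4,5,6]=4  [3,4,6,7]=4  [4,5,6,7]=12
  size 5 → [1,3,4,6,7]=4  [2,3,4,5,6]=5  [2,3,4,6,7]=5  [3,4,5,6,7]=20
  size 6 → [1,2,3,4,6,7]=9  [1,3,4,5,6,7]=24  [2,3,4,5,6,7]=30
  first=0(b) contributes 63
  first=5(a) contributes 9
|[w]| = 72

72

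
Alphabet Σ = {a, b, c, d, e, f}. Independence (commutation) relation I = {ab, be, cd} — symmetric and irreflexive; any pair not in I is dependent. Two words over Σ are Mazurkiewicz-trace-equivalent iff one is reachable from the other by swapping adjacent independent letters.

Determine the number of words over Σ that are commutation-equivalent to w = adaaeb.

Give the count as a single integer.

0(a) covers ∅
1(d) covers 0:a
2(a) covers 1:d
3(a) covers 2:a
4(e) covers 3:a
5(b) covers 1:d
floor of heap: 0:a
completions by unplaced set U, small U first (add the entries for U minus each lowest piece of U):
  |U|=1: {4}:1  {5}:1
  |U|=2: {3,4}:1  {4,5}:2
  |U|=3: {2,3,4}:1  {3,4,5}:3
  |U|=4: {2,3,4,5}:4
  start at 0(a): 4

4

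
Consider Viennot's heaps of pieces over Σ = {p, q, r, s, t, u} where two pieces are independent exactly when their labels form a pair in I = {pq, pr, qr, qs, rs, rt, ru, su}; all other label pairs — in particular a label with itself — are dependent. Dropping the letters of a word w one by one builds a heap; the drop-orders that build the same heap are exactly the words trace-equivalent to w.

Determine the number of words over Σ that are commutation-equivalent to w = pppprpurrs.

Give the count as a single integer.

240

#0=p has no predecessor
#1=p depends on [0:p]
#2=p depends on [1:p]
#3=p depends on [2:p]
#4=r has no predecessor
#5=p depends on [3:p]
#6=u depends on [5:p]
#7=r depends on [4:r]
#8=r depends on [7:r]
#9=s depends on [5:p]
sources: [0:p, 4:r]
N(rest) = Σ N(rest − s) over sources s of rest; N(one piece) = 1:
  size 1 → [6]=1  [8]=1  [9]=1
  size 2 → [6,8]=2  [6,9]=2  [7,8]=1  [8,9]=2
  size 3 → [4,7,8]=1  [5,6,9]=2  [6,7,8]=3  [6,8,9]=6  [7,8,9]=3
  size 4 → [3,5,6,9]=2  [4,6,7,8]=4  [4,7,8,9]=4  [5,6,8,9]=8  [6,7,8,9]=12
  size 5 → [2,3,5,6,9]=2  [3,5,6,8,9]=10  [4,6,7,8,9]=20  [5,6,7,8,9]=20
  size 6 → [1,2,3,5,6,9]=2  [2,3,5,6,8,9]=12  [3,5,6,7,8,9]=30  [4,5,6,7,8,9]=40
  size 7 → [0,1,2,3,5,6,9]=2  [1,2,3,5,6,8,9]=14  [2,3,5,6,7,8,9]=42  [3,4,5,6,7,8,9]=70
  size 8 → [0,1,2,3,5,6,8,9]=16  [1,2,3,5,6,7,8,9]=56  [2,3,4,5,6,7,8,9]=112
  first=0(p) contributes 168
  first=4(r) contributes 72
|[w]| = 240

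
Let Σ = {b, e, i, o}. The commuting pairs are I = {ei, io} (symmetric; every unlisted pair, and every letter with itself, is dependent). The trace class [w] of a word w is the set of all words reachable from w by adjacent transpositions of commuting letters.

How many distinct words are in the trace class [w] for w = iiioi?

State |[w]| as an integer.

5

0(i) covers ∅
1(i) covers 0:i
2(i) covers 1:i
3(o) covers ∅
4(i) covers 2:i
floor of heap: 0:i, 3:o
completions by unplaced set U, small U first (add the entries for U minus each lowest piece of U):
  |U|=1: {3}:1  {4}:1
  |U|=2: {2,4}:1  {3,4}:2
  |U|=3: {1,2,4}:1  {2,3,4}:3
  start at 0(i): 4
  start at 3(o): 1
sum over floor = 5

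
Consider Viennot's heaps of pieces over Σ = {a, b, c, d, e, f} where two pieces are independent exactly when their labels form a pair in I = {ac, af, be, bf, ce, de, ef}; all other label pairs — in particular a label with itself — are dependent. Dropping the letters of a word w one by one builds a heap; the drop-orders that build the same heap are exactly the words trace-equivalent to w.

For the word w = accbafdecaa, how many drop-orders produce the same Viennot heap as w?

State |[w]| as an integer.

#0=a has no predecessor
#1=c has no predecessor
#2=c depends on [1:c]
#3=b depends on [0:a, 2:c]
#4=a depends on [3:b]
#5=f depends on [2:c]
#6=d depends on [4:a, 5:f]
#7=e depends on [4:a]
#8=c depends on [6:d]
#9=a depends on [6:d, 7:e]
#10=a depends on [9:a]
sources: [0:a, 1:c]
N(rest) = Σ N(rest − s) over sources s of rest; N(one piece) = 1:
  size 1 → [8]=1  [10]=1
  size 2 → [8,10]=2  [9,10]=1
  size 3 → [7,9,10]=1  [8,9,10]=3
  size 4 → [6,8,9,10]=3  [7,8,9,10]=4
  size 5 → [5,6,8,9,10]=3  [6,7,8,9,10]=7
  size 6 → [4,6,7,8,9,10]=7  [5,6,7,8,9,10]=10
  size 7 → [3,4,6,7,8,9,10]=7  [4,5,6,7,8,9,10]=17
  size 8 → [0,3,4,6,7,8,9,10]=7  [3,4,5,6,7,8,9,10]=24
  size 9 → [0,3,4,5,6,7,8,9,10]=31  [2,3,4,5,6,7,8,9,10]=24
  first=0(a) contributes 24
  first=1(c) contributes 55
|[w]| = 79

79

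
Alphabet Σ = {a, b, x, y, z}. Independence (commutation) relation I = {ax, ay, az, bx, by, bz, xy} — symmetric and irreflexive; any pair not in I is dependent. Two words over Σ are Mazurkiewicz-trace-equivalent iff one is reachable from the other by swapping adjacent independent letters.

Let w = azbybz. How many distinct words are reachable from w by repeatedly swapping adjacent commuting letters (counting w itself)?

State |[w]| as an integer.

20

drop 0:a onto floor
drop 1:z onto floor
drop 2:b onto {0:a}
drop 3:y onto {1:z}
drop 4:b onto {2:b}
drop 5:z onto {3:y}
ground layer = {0:a, 1:z}
drop-orders for the pieces not yet dropped (sum over which currently-grounded one goes next):
  1 to go: {4} 1  {5} 1
  2 to go: {2,4} 1  {3,5} 1  {4,5} 2
  3 to go: {0,2,4} 1  {1,3,5} 1  {2,4,5} 3  {3,4,5} 3
  4 to go: {0,2,4,5} 4  {1,3,4,5} 4  {2,3,4,5} 6
  if 0:a drops first: 10 orders
  if 1:z drops first: 10 orders
heap linearizations: 20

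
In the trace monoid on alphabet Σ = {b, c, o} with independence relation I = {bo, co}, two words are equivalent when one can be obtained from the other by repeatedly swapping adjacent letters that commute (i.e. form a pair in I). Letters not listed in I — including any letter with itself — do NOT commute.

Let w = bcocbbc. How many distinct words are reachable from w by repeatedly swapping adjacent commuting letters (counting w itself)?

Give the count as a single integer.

7

0(b) covers ∅
1(c) covers 0:b
2(o) covers ∅
3(c) covers 1:c
4(b) covers 3:c
5(b) covers 4:b
6(c) covers 5:b
floor of heap: 0:b, 2:o
completions by unplaced set U, small U first (add the entries for U minus each lowest piece of U):
  |U|=1: {2}:1  {6}:1
  |U|=2: {2,6}:2  {5,6}:1
  |U|=3: {2,5,6}:3  {4,5,6}:1
  |U|=4: {2,4,5,6}:4  {3,4,5,6}:1
  |U|=5: {1,3,4,5,6}:1  {2,3,4,5,6}:5
  start at 0(b): 6
  start at 2(o): 1
sum over floor = 7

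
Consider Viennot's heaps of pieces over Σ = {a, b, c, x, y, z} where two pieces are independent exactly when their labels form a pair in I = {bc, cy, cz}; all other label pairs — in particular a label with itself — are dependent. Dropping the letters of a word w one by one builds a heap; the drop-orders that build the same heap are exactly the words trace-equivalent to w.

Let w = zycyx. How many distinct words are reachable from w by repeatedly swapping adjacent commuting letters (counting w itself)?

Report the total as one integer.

#0=z has no predecessor
#1=y depends on [0:z]
#2=c has no predecessor
#3=y depends on [1:y]
#4=x depends on [2:c, 3:y]
sources: [0:z, 2:c]
N(rest) = Σ N(rest − s) over sources s of rest; N(one piece) = 1:
  size 1 → [4]=1
  size 2 → [2,4]=1  [3,4]=1
  size 3 → [1,3,4]=1  [2,3,4]=2
  first=0(z) contributes 3
  first=2(c) contributes 1
|[w]| = 4

4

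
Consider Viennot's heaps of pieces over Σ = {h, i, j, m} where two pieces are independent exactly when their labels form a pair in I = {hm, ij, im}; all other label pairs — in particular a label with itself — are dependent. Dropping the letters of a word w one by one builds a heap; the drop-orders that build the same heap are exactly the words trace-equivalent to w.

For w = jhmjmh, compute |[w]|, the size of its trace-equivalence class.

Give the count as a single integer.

drop 0:j onto floor
drop 1:h onto {0:j}
drop 2:m onto {0:j}
drop 3:j onto {1:h, 2:m}
drop 4:m onto {3:j}
drop 5:h onto {3:j}
ground layer = {0:j}
drop-orders for the pieces not yet dropped (sum over which currently-grounded one goes next):
  1 to go: {4} 1  {5} 1
  2 to go: {4,5} 2
  3 to go: {3,4,5} 2
  4 to go: {1,3,4,5} 2  {2,3,4,5} 2
  if 0:j drops first: 4 orders

4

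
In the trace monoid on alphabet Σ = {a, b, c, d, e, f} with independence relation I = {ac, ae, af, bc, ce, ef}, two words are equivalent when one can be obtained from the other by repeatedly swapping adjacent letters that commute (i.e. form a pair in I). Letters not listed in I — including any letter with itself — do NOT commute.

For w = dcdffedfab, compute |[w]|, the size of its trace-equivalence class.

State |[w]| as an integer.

0(d) covers ∅
1(c) covers 0:d
2(d) covers 1:c
3(f) covers 2:d
4(f) covers 3:f
5(e) covers 2:d
6(d) covers 4:f, 5:e
7(f) covers 6:d
8(a) covers 6:d
9(b) covers 7:f, 8:a
floor of heap: 0:d
completions by unplaced set U, small U first (add the entries for U minus each lowest piece of U):
  |U|=1: {9}:1
  |U|=2: {7,9}:1  {8,9}:1
  |U|=3: {7,8,9}:2
  |U|=4: {6,7,8,9}:2
  |U|=5: {4,6,7,8,9}:2  {5,6,7,8,9}:2
  |U|=6: {3,4,6,7,8,9}:2  {4,5,6,7,8,9}:4
  |U|=7: {3,4,5,6,7,8,9}:6
  |U|=8: {2,3,4,5,6,7,8,9}:6
  start at 0(d): 6

6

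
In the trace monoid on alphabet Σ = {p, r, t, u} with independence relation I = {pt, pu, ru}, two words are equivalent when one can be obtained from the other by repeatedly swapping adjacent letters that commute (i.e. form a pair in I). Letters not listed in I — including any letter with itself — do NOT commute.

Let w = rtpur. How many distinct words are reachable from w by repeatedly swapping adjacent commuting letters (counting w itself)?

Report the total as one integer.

0(r) covers ∅
1(t) covers 0:r
2(p) covers 0:r
3(u) covers 1:t
4(r) covers 1:t, 2:p
floor of heap: 0:r
completions by unplaced set U, small U first (add the entries for U minus each lowest piece of U):
  |U|=1: {3}:1  {4}:1
  |U|=2: {2,4}:1  {3,4}:2
  |U|=3: {1,3,4}:2  {2,3,4}:3
  start at 0(r): 5

5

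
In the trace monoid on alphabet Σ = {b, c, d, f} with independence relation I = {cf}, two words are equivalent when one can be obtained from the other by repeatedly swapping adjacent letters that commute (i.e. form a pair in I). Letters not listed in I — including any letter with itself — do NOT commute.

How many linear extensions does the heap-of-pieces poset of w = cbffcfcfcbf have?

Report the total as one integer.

#0=c has no predecessor
#1=b depends on [0:c]
#2=f depends on [1:b]
#3=f depends on [2:f]
#4=c depends on [1:b]
#5=f depends on [3:f]
#6=c depends on [4:c]
#7=f depends on [5:f]
#8=c depends on [6:c]
#9=b depends on [7:f, 8:c]
#10=f depends on [9:b]
sources: [0:c]
N(rest) = Σ N(rest − s) over sources s of rest; N(one piece) = 1:
  size 1 → [10]=1
  size 2 → [9,10]=1
  size 3 → [7,9,10]=1  [8,9,10]=1
  size 4 → [5,7,9,10]=1  [6,8,9,10]=1  [7,8,9,10]=2
  size 5 → [3,5,7,9,10]=1  [4,6,8,9,10]=1  [5,7,8,9,10]=3  [6,7,8,9,10]=3
  size 6 → [2,3,5,7,9,10]=1  [3,5,7,8,9,10]=4  [4,6,7,8,9,10]=4  [5,6,7,8,9,10]=6
  size 7 → [2,3,5,7,8,9,10]=5  [3,5,6,7,8,9,10]=10  [4,5,6,7,8,9,10]=10
  size 8 → [2,3,5,6,7,8,9,10]=15  [3,4,5,6,7,8,9,10]=20
  size 9 → [2,3,4,5,6,7,8,9,10]=35
  first=0(c) contributes 35

35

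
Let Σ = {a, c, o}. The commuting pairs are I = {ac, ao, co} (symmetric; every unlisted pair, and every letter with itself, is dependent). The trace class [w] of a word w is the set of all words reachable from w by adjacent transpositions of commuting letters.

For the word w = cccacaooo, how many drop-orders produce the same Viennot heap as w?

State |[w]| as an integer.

0(c) covers ∅
1(c) covers 0:c
2(c) covers 1:c
3(a) covers ∅
4(c) covers 2:c
5(a) covers 3:a
6(o) covers ∅
7(o) covers 6:o
8(o) covers 7:o
floor of heap: 0:c, 3:a, 6:o
completions by unplaced set U, small U first (add the entries for U minus each lowest piece of U):
  |U|=1: {4}:1  {5}:1  {8}:1
  |U|=2: {2,4}:1  {3,5}:1  {4,5}:2  {4,8}:2  {5,8}:2  {7,8}:1
  |U|=3: {1,2,4}:1  {2,4,5}:3  {2,4,8}:3  {3,4,5}:3  {3,5,8}:3  {4,5,8}:6  {4,7,8}:3  {5,7,8}:3  {6,7,8}:1
  |U|=4: {0,1,2,4}:1  {1,2,4,5}:4  {1,2,4,8}:4  {2,3,4,5}:6  {2,4,5,8}:12  {2,4,7,8}:6  {3,4,5,8}:12  {3,5,7,8}:6  {4,5,7,8}:12  {4,6,7,8}:4  {5,6,7,8}:4
  |U|=5: {0,1,2,4,5}:5  {0,1,2,4,8}:5  {1,2,3,4,5}:10  {1,2,4,5,8}:20  {1,2,4,7,8}:10  {2,3,4,5,8}:30  {2,4,5,7,8}:30  {2,4,6,7,8}:10  {3,4,5,7,8}:30  {3,5,6,7,8}:10  {4,5,6,7,8}:20
  |U|=6: {0,1,2,3,4,5}:15  {0,1,2,4,5,8}:30  {0,1,2,4,7,8}:15  {1,2,3,4,5,8}:60  {1,2,4,5,7,8}:60  {1,2,4,6,7,8}:20  {2,3,4,5,7,8}:90  {2,4,5,6,7,8}:60  {3,4,5,6,7,8}:60
  |U|=7: {0,1,2,3,4,5,8}:105  {0,1,2,4,5,7,8}:105  {0,1,2,4,6,7,8}:35  {1,2,3,4,5,7,8}:210  {1,2,4,5,6,7,8}:140  {2,3,4,5,6,7,8}:210
  start at 0(c): 560
  start at 3(a): 280
  start at 6(o): 420
sum over floor = 1260

1260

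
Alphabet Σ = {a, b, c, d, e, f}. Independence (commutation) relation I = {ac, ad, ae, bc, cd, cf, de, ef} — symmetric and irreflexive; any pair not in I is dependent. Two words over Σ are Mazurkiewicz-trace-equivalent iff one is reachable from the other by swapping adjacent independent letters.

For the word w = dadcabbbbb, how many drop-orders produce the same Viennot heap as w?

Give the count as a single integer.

60

piece 0:d — minimal
piece 1:a — minimal
piece 2:d rests on {0:d}
piece 3:c — minimal
piece 4:a rests on {1:a}
piece 5:b rests on {2:d, 4:a}
piece 6:b rests on {5:b}
piece 7:b rests on {6:b}
piece 8:b rests on {7:b}
piece 9:b rests on {8:b}
minimal pieces: {0:d, 1:a, 3:c}
ways to finish when only these pieces remain (= sum over removing one remaining piece with nothing left below it):
  1 left: {3}→1  {9}→1
  2 left: {3,9}→2  {8,9}→1
  3 left: {3,8,9}→3  {7,8,9}→1
  4 left: {3,7,8,9}→4  {6,7,8,9}→1
  5 left: {3,6,7,8,9}→5  {5,6,7,8,9}→1
  6 left: {2,5,6,7,8,9}→1  {3,5,6,7,8,9}→6  {4,5,6,7,8,9}→1
  7 left: {0,2,5,6,7,8,9}→1  {1,4,5,6,7,8,9}→1  {2,3,5,6,7,8,9}→7  {2,4,5,6,7,8,9}→2  {3,4,5,6,7,8,9}→7
  8 left: {0,2,3,5,6,7,8,9}→8  {0,2,4,5,6,7,8,9}→3  {1,2,4,5,6,7,8,9}→3  {1,3,4,5,6,7,8,9}→8  {2,3,4,5,6,7,8,9}→16
  placing 0:d first → 27 extensions
  placing 1:a first → 27 extensions
  placing 3:c first → 6 extensions
total linear extensions = 60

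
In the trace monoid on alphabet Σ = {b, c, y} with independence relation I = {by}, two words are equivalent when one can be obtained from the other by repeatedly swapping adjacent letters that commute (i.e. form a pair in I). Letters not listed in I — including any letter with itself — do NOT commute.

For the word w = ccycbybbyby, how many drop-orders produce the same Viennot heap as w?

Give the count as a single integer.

35

piece 0:c — minimal
piece 1:c rests on {0:c}
piece 2:y rests on {1:c}
piece 3:c rests on {2:y}
piece 4:b rests on {3:c}
piece 5:y rests on {3:c}
piece 6:b rests on {4:b}
piece 7:b rests on {6:b}
piece 8:y rests on {5:y}
piece 9:b rests on {7:b}
piece 10:y rests on {8:y}
minimal pieces: {0:c}
ways to finish when only these pieces remain (= sum over removing one remaining piece with nothing left below it):
  1 left: {9}→1  {10}→1
  2 left: {7,9}→1  {8,10}→1  {9,10}→2
  3 left: {5,8,10}→1  {6,7,9}→1  {7,9,10}→3  {8,9,10}→3
  4 left: {4,6,7,9}→1  {5,8,9,10}→4  {6,7,9,10}→4  {7,8,9,10}→6
  5 left: {4,6,7,9,10}→5  {5,7,8,9,10}→10  {6,7,8,9,10}→10
  6 left: {4,6,7,8,9,10}→15  {5,6,7,8,9,10}→20
  7 left: {4,5,6,7,8,9,10}→35
  8 left: {3,4,5,6,7,8,9,10}→35
  9 left: {2,3,4,5,6,7,8,9,10}→35
  placing 0:c first → 35 extensions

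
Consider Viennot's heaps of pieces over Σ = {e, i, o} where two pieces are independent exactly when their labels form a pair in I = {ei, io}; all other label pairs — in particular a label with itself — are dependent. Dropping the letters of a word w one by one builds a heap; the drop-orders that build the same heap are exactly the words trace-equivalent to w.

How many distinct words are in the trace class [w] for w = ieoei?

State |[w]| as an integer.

0(i) covers ∅
1(e) covers ∅
2(o) covers 1:e
3(e) covers 2:o
4(i) covers 0:i
floor of heap: 0:i, 1:e
completions by unplaced set U, small U first (add the entries for U minus each lowest piece of U):
  |U|=1: {3}:1  {4}:1
  |U|=2: {0,4}:1  {2,3}:1  {3,4}:2
  |U|=3: {0,3,4}:3  {1,2,3}:1  {2,3,4}:3
  start at 0(i): 4
  start at 1(e): 6
sum over floor = 10

10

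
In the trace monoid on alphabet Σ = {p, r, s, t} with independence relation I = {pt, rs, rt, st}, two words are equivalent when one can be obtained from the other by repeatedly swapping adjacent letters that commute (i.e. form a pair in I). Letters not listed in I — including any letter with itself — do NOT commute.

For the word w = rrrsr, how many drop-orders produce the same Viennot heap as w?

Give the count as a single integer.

5

#0=r has no predecessor
#1=r depends on [0:r]
#2=r depends on [1:r]
#3=s has no predecessor
#4=r depends on [2:r]
sources: [0:r, 3:s]
N(rest) = Σ N(rest − s) over sources s of rest; N(one piece) = 1:
  size 1 → [3]=1  [4]=1
  size 2 → [2,4]=1  [3,4]=2
  size 3 → [1,2,4]=1  [2,3,4]=3
  first=0(r) contributes 4
  first=3(s) contributes 1
|[w]| = 5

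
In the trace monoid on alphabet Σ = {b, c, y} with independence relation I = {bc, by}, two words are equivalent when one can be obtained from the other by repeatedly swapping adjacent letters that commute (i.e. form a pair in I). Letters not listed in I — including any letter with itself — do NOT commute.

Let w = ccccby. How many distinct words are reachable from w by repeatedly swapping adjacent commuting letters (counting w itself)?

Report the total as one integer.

6

piece 0:c — minimal
piece 1:c rests on {0:c}
piece 2:c rests on {1:c}
piece 3:c rests on {2:c}
piece 4:b — minimal
piece 5:y rests on {3:c}
minimal pieces: {0:c, 4:b}
ways to finish when only these pieces remain (= sum over removing one remaining piece with nothing left below it):
  1 left: {4}→1  {5}→1
  2 left: {3,5}→1  {4,5}→2
  3 left: {2,3,5}→1  {3,4,5}→3
  4 left: {1,2,3,5}→1  {2,3,4,5}→4
  placing 0:c first → 5 extensions
  placing 4:b first → 1 extensions
total linear extensions = 6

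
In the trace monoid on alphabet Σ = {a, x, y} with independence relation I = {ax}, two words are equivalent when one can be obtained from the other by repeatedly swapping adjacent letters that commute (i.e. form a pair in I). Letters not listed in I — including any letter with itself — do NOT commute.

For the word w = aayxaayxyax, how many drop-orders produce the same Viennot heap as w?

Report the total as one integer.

#0=a has no predecessor
#1=a depends on [0:a]
#2=y depends on [1:a]
#3=x depends on [2:y]
#4=a depends on [2:y]
#5=a depends on [4:a]
#6=y depends on [3:x, 5:a]
#7=x depends on [6:y]
#8=y depends on [7:x]
#9=a depends on [8:y]
#10=x depends on [8:y]
sources: [0:a]
N(rest) = Σ N(rest − s) over sources s of rest; N(one piece) = 1:
  size 1 → [9]=1  [10]=1
  size 2 → [9,10]=2
  size 3 → [8,9,10]=2
  size 4 → [7,8,9,10]=2
  size 5 → [6,7,8,9,10]=2
  size 6 → [3,6,7,8,9,10]=2  [5,6,7,8,9,10]=2
  size 7 → [3,5,6,7,8,9,10]=4  [4,5,6,7,8,9,10]=2
  size 8 → [3,4,5,6,7,8,9,10]=6
  size 9 → [2,3,4,5,6,7,8,9,10]=6
  first=0(a) contributes 6

6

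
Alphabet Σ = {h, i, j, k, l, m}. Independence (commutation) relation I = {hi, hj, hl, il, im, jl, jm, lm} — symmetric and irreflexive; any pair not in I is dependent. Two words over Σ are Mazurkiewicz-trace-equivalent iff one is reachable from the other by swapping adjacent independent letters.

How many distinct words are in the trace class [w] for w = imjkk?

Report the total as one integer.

#0=i has no predecessor
#1=m has no predecessor
#2=j depends on [0:i]
#3=k depends on [1:m, 2:j]
#4=k depends on [3:k]
sources: [0:i, 1:m]
N(rest) = Σ N(rest − s) over sources s of rest; N(one piece) = 1:
  size 1 → [4]=1
  size 2 → [3,4]=1
  size 3 → [1,3,4]=1  [2,3,4]=1
  first=0(i) contributes 2
  first=1(m) contributes 1
|[w]| = 3

3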